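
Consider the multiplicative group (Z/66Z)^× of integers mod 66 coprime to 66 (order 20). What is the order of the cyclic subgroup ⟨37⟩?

5

Compute successive powers of 37 mod 66: 37, 49, 31, 25, 1; 37^5 ≡ 1 (mod 66).
So |⟨37⟩| = 5.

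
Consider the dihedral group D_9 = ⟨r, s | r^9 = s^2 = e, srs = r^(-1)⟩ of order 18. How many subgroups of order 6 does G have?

3

|G| = 18 and 6 | 18, so subgroups of order 6 are possible by Lagrange.
The subgroups of order 6 are: {e, r^3, r^6, r^2s, r^5s, r^8s}; {e, r^3, r^6, s, r^3s, r^6s}; {e, r^3, r^6, rs, r^4s, r^7s}.
So G has 3 subgroups of order 6.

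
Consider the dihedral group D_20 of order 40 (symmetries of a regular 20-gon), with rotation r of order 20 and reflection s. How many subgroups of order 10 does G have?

5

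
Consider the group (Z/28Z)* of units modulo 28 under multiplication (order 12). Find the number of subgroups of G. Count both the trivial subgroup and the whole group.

10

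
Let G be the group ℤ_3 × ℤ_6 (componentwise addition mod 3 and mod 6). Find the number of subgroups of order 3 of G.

4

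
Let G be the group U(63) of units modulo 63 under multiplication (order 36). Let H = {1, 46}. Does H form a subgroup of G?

46 ∈ H but its inverse 37 ∉ H, so H is not a subgroup.

No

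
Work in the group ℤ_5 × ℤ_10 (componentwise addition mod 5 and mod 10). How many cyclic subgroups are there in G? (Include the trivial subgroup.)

Group the elements of G by the cyclic subgroup they generate; each cyclic subgroup of order d accounts for φ(d) elements.
Cyclic subgroups by order — order 1: 1; order 2: 1; order 5: 6; order 10: 6.
Total: 14.

14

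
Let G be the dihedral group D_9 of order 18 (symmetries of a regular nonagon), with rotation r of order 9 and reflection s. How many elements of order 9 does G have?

The elements of order 9 are: r, r^2, r^4, r^5, r^7, r^8.
That's 6.

6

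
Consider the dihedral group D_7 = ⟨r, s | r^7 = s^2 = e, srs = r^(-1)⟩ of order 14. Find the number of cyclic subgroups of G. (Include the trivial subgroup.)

Group the elements of G by the cyclic subgroup they generate; each cyclic subgroup of order d accounts for φ(d) elements.
Cyclic subgroups by order — order 1: 1; order 2: 7; order 7: 1.
Total: 9.

9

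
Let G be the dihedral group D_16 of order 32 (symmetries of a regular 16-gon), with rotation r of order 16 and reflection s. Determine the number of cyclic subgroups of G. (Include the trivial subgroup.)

21

A cyclic subgroup of order d is generated by each of its φ(d) elements of order d, so the cyclic subgroups of order d number (#elements of order d)/φ(d).
Cyclic subgroups by order — order 1: 1; order 2: 17; order 4: 1; order 8: 1; order 16: 1.
Total: 21.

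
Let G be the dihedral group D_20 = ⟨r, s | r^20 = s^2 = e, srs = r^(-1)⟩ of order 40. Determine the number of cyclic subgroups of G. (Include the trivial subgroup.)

A cyclic subgroup of order d is generated by each of its φ(d) elements of order d, so the cyclic subgroups of order d number (#elements of order d)/φ(d).
Cyclic subgroups by order — order 1: 1; order 2: 21; order 4: 1; order 5: 1; order 10: 1; order 20: 1.
Total: 26.

26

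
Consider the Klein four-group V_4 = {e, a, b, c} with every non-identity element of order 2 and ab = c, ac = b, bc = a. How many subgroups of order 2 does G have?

|G| = 4 and 2 | 4, so subgroups of order 2 are possible by Lagrange.
The subgroups of order 2 are: {e, a}; {e, b}; {e, c}.
So G has 3 subgroups of order 2.

3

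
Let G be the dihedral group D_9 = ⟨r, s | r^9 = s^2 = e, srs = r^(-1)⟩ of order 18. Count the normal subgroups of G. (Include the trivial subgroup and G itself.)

4

G has 16 subgroups. Checking conjugation-invariance by order — order 1: 1/1 normal; order 2: 0/9 normal; order 3: 1/1 normal; order 6: 0/3 normal; order 9: 1/1 normal; order 18: 1/1 normal.
Total normal subgroups: 4.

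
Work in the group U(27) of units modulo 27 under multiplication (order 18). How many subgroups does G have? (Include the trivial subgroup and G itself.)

6

|G| = 18, so by Lagrange every subgroup order divides 18. Divisors: 1, 2, 3, 6, 9, 18.
Subgroups by order — order 1: 1; order 2: 1; order 3: 1; order 6: 1; order 9: 1; order 18: 1.
Total: 1 + 1 + 1 + 1 + 1 + 1 = 6.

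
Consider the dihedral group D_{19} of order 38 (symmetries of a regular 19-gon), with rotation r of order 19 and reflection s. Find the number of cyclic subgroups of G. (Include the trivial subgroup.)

21

A cyclic subgroup of order d is generated by each of its φ(d) elements of order d, so the cyclic subgroups of order d number (#elements of order d)/φ(d).
Cyclic subgroups by order — order 1: 1; order 2: 19; order 19: 1.
Total: 21.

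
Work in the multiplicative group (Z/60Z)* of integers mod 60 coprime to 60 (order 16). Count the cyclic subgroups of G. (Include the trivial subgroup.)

Each element a generates a cyclic subgroup ⟨a⟩; distinct elements may generate the same one (a cyclic group of order d has φ(d) generators).
Cyclic subgroups by order — order 1: 1; order 2: 7; order 4: 4.
Total: 12.

12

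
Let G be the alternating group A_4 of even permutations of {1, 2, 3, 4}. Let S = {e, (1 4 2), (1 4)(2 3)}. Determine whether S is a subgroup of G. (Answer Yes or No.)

(1 4 2) ∈ S but its inverse (1 2 4) ∉ S, so S is not a subgroup.

No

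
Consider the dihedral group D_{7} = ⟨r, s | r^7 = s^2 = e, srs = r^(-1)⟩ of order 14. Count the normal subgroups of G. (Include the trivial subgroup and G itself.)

3

G has 10 subgroups. Checking conjugation-invariance by order — order 1: 1/1 normal; order 2: 0/7 normal; order 7: 1/1 normal; order 14: 1/1 normal.
Total normal subgroups: 3.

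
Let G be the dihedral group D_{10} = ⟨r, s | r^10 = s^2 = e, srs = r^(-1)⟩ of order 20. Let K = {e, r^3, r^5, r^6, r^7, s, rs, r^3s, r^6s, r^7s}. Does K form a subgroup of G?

No

r^6 ∈ K but its inverse r^4 ∉ K, so K is not a subgroup.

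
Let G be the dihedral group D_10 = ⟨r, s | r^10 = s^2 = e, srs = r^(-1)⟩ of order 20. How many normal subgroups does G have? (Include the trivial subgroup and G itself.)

G has 22 subgroups. Checking conjugation-invariance by order — order 1: 1/1 normal; order 2: 1/11 normal; order 4: 0/5 normal; order 5: 1/1 normal; order 10: 3/3 normal; order 20: 1/1 normal.
Total normal subgroups: 7.

7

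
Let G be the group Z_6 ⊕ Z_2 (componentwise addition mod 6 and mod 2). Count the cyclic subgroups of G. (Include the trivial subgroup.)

8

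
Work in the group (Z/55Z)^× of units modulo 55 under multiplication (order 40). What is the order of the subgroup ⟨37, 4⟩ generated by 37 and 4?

20

|⟨37⟩| = 20 and |⟨4⟩| = 10, so |H| is a multiple of lcm(20, 10) = 20 and divides |G| = 40.
Closing under the operation: H = {1, 3, 4, 9, 12, 14, 16, 23, 26, 27, 31, 34, 36, 37, 38, 42, 47, 48, 49, 53}, so |H| = 20.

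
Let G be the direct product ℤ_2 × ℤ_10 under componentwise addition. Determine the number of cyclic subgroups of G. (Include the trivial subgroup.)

8

Group the elements of G by the cyclic subgroup they generate; each cyclic subgroup of order d accounts for φ(d) elements.
Cyclic subgroups by order — order 1: 1; order 2: 3; order 5: 1; order 10: 3.
Total: 8.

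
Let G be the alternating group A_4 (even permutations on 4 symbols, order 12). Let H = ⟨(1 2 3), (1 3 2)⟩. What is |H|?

|⟨(1 2 3)⟩| = 3 and |⟨(1 3 2)⟩| = 3, so |H| is a multiple of lcm(3, 3) = 3 and divides |G| = 12.
Closing under the operation: H = {e, (1 2 3), (1 3 2)}, so |H| = 3.

3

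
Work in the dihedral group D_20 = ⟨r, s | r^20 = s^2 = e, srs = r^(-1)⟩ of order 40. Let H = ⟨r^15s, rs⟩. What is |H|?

|⟨r^15s⟩| = 2 and |⟨rs⟩| = 2, so |H| is a multiple of lcm(2, 2) = 2 and divides |G| = 40.
Closing under the operation: H = {e, r^2, r^4, r^6, r^8, r^10, r^12, r^14, r^16, r^18, rs, r^3s, r^5s, r^7s, r^9s, r^11s, r^13s, r^15s, r^17s, r^19s}, so |H| = 20.

20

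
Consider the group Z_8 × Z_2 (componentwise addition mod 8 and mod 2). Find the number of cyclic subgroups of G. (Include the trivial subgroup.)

8

A cyclic subgroup of order d is generated by each of its φ(d) elements of order d, so the cyclic subgroups of order d number (#elements of order d)/φ(d).
Cyclic subgroups by order — order 1: 1; order 2: 3; order 4: 2; order 8: 2.
Total: 8.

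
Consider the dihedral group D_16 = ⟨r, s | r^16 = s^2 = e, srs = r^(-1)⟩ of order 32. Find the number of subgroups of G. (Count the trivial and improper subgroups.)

|G| = 32, so by Lagrange every subgroup order divides 32. Divisors: 1, 2, 4, 8, 16, 32.
Subgroups by order — order 1: 1; order 2: 17; order 4: 9; order 8: 5; order 16: 3; order 32: 1.
Total: 1 + 17 + 9 + 5 + 3 + 1 = 36.

36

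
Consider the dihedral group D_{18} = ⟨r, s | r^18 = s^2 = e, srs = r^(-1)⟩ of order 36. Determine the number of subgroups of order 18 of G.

3

|G| = 36 and 18 | 36, so subgroups of order 18 are possible by Lagrange.
The subgroups of order 18 are: {e, r, r^2, r^3, r^4, r^5, r^6, r^7, r^8, r^9, r^10, r^11, r^12, r^13, r^14, r^15, r^16, r^17}; {e, r^2, r^4, r^6, r^8, r^10, r^12, r^14, r^16, s, r^2s, r^4s, r^6s, r^8s, r^10s, r^12s, r^14s, r^16s}; {e, r^2, r^4, r^6, r^8, r^10, r^12, r^14, r^16, rs, r^3s, r^5s, r^7s, r^9s, r^11s, r^13s, r^15s, r^17s}.
So G has 3 subgroups of order 18.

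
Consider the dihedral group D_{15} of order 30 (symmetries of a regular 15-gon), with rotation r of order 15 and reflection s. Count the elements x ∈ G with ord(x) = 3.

2

The elements of order 3 are: r^5, r^10.
That's 2.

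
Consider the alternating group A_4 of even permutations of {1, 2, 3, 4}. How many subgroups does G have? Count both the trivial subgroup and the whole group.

|G| = 12, so by Lagrange every subgroup order divides 12. Divisors: 1, 2, 3, 4, 6, 12.
Subgroups by order — order 1: 1; order 2: 3; order 3: 4; order 4: 1; order 6: 0; order 12: 1.
Total: 1 + 3 + 4 + 1 + 0 + 1 = 10.

10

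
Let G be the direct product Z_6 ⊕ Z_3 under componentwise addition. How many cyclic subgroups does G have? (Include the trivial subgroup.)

10

A cyclic subgroup of order d is generated by each of its φ(d) elements of order d, so the cyclic subgroups of order d number (#elements of order d)/φ(d).
Cyclic subgroups by order — order 1: 1; order 2: 1; order 3: 4; order 6: 4.
Total: 10.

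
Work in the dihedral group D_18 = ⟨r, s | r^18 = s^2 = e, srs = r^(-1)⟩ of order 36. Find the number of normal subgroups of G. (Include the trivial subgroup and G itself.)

9

G has 45 subgroups. Checking conjugation-invariance by order — order 1: 1/1 normal; order 2: 1/19 normal; order 3: 1/1 normal; order 4: 0/9 normal; order 6: 1/7 normal; order 9: 1/1 normal; order 12: 0/3 normal; order 18: 3/3 normal; order 36: 1/1 normal.
Total normal subgroups: 9.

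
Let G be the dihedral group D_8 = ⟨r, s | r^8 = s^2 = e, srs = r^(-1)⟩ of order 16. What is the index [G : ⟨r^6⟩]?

4

|⟨r^6⟩| = 4 and |G| = 16.
By Lagrange, [G : H] = |G|/|H| = 16/4 = 4.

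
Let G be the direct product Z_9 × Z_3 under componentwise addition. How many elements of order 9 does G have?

18

An element (a,b) has order lcm(ord(a), ord(b)); count pairs with lcm equal to 9.
Enumerating gives 18 such elements.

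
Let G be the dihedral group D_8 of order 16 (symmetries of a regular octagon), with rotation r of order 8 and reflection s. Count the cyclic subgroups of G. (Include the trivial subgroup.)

A cyclic subgroup of order d is generated by each of its φ(d) elements of order d, so the cyclic subgroups of order d number (#elements of order d)/φ(d).
Cyclic subgroups by order — order 1: 1; order 2: 9; order 4: 1; order 8: 1.
Total: 12.

12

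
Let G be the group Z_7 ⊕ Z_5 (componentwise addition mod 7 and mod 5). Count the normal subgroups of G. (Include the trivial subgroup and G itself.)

4

G is abelian, so every subgroup is normal.
G has 4 subgroups in total, hence 4 normal subgroups.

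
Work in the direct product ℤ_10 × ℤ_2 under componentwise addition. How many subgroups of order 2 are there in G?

3

|G| = 20 and 2 | 20, so subgroups of order 2 are possible by Lagrange.
The subgroups of order 2 are: {(0,0), (0,1)}; {(0,0), (5,0)}; {(0,0), (5,1)}.
So G has 3 subgroups of order 2.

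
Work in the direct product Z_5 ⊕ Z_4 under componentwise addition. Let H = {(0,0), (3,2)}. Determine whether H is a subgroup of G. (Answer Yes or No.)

(3,2) ∈ H but its inverse (2,2) ∉ H, so H is not a subgroup.

No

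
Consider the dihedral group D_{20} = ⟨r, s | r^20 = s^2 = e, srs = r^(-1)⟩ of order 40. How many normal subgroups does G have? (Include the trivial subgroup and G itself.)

G has 48 subgroups. Checking conjugation-invariance by order — order 1: 1/1 normal; order 2: 1/21 normal; order 4: 1/11 normal; order 5: 1/1 normal; order 8: 0/5 normal; order 10: 1/5 normal; order 20: 3/3 normal; order 40: 1/1 normal.
Total normal subgroups: 9.

9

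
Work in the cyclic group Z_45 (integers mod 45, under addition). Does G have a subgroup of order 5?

Yes

5 | 45. A subgroup of order 5 is {0, 9, 18, 27, 36}.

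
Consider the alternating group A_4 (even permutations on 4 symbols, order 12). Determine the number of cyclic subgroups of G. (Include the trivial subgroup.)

Group the elements of G by the cyclic subgroup they generate; each cyclic subgroup of order d accounts for φ(d) elements.
Cyclic subgroups by order — order 1: 1; order 2: 3; order 3: 4.
Total: 8.

8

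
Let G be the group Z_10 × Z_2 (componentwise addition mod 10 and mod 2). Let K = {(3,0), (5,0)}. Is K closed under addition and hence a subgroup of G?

No

The identity (0,0) ∉ K, so K is not a subgroup.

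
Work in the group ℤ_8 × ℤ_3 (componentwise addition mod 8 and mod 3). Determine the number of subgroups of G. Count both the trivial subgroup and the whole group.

|G| = 24, so by Lagrange every subgroup order divides 24. Divisors: 1, 2, 3, 4, 6, 8, 12, 24.
Subgroups by order — order 1: 1; order 2: 1; order 3: 1; order 4: 1; order 6: 1; order 8: 1; order 12: 1; order 24: 1.
Total: 1 + 1 + 1 + 1 + 1 + 1 + 1 + 1 = 8.

8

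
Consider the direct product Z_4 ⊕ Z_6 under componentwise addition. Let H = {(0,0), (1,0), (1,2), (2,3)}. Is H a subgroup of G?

No

(1,0) ∈ H but its inverse (3,0) ∉ H, so H is not a subgroup.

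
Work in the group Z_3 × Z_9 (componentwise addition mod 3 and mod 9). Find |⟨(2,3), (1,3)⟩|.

9

|⟨(2,3)⟩| = 3 and |⟨(1,3)⟩| = 3, so |H| is a multiple of lcm(3, 3) = 3 and divides |G| = 27.
Closing under the operation: H = {(0,0), (0,3), (0,6), (1,0), (1,3), (1,6), (2,0), (2,3), (2,6)}, so |H| = 9.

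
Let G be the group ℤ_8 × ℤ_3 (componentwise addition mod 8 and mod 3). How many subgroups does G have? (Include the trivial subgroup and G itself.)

8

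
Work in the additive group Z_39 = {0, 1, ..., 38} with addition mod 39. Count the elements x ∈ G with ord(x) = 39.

24

In a cyclic group of order 39, the number of elements of order d (for d | 39) is φ(d).
φ(39) = 24.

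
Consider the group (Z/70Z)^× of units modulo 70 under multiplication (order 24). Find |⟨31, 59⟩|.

12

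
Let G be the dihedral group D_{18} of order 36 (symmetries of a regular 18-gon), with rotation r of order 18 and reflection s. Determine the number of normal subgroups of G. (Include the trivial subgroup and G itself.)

G has 45 subgroups. Checking conjugation-invariance by order — order 1: 1/1 normal; order 2: 1/19 normal; order 3: 1/1 normal; order 4: 0/9 normal; order 6: 1/7 normal; order 9: 1/1 normal; order 12: 0/3 normal; order 18: 3/3 normal; order 36: 1/1 normal.
Total normal subgroups: 9.

9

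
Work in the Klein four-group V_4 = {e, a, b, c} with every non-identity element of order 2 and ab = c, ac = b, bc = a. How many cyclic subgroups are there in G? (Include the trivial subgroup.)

4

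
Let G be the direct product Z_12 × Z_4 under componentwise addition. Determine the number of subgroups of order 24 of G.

3

|G| = 48 and 24 | 48, so subgroups of order 24 are possible by Lagrange.
The subgroups of order 24 are: {(0,0), (0,1), (0,2), (0,3), (2,0), (2,1), (2,2), (2,3), (4,0), (4,1), (4,2), (4,3), (6,0), (6,1), (6,2), (6,3), (8,0), (8,1), (8,2), (8,3), (10,0), (10,1), (10,2), (10,3)}; {(0,0), (0,2), (1,0), (1,2), (2,0), (2,2), (3,0), (3,2), (4,0), (4,2), (5,0), (5,2), (6,0), (6,2), (7,0), (7,2), (8,0), (8,2), (9,0), (9,2), (10,0), (10,2), (11,0), (11,2)}; {(0,0), (0,2), (1,1), (1,3), (2,0), (2,2), (3,1), (3,3), (4,0), (4,2), (5,1), (5,3), (6,0), (6,2), (7,1), (7,3), (8,0), (8,2), (9,1), (9,3), (10,0), (10,2), (11,1), (11,3)}.
So G has 3 subgroups of order 24.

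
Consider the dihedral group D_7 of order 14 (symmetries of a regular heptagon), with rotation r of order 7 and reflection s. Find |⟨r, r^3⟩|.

7

|⟨r⟩| = 7 and |⟨r^3⟩| = 7, so |H| is a multiple of lcm(7, 7) = 7 and divides |G| = 14.
Closing under the operation: H = {e, r, r^2, r^3, r^4, r^5, r^6}, so |H| = 7.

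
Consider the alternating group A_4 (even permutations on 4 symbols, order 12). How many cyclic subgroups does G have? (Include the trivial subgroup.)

Each element a generates a cyclic subgroup ⟨a⟩; distinct elements may generate the same one (a cyclic group of order d has φ(d) generators).
Cyclic subgroups by order — order 1: 1; order 2: 3; order 3: 4.
Total: 8.

8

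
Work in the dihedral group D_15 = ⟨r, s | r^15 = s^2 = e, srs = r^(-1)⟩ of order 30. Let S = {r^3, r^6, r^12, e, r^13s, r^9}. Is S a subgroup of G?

No

Closure fails: r^9 · r^13s = r^7s ∉ S. So S is not a subgroup.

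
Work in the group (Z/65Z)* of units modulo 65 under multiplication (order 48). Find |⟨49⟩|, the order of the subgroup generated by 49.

Compute successive powers of 49 mod 65: 49, 61, 64, 16, 4, 1; 49^6 ≡ 1 (mod 65).
So |⟨49⟩| = 6.

6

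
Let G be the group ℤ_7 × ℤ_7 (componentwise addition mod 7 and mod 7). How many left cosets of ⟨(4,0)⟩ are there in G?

7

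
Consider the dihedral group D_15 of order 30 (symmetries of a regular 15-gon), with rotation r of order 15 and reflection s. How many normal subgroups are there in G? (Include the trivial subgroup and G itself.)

G has 28 subgroups. Checking conjugation-invariance by order — order 1: 1/1 normal; order 2: 0/15 normal; order 3: 1/1 normal; order 5: 1/1 normal; order 6: 0/5 normal; order 10: 0/3 normal; order 15: 1/1 normal; order 30: 1/1 normal.
Total normal subgroups: 5.

5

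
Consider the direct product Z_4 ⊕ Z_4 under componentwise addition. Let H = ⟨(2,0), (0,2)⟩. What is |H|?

|⟨(2,0)⟩| = 2 and |⟨(0,2)⟩| = 2, so |H| is a multiple of lcm(2, 2) = 2 and divides |G| = 16.
Closing under the operation: H = {(0,0), (0,2), (2,0), (2,2)}, so |H| = 4.

4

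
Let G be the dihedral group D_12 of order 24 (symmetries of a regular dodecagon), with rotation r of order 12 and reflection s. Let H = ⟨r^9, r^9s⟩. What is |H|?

|⟨r^9⟩| = 4 and |⟨r^9s⟩| = 2, so |H| is a multiple of lcm(4, 2) = 4 and divides |G| = 24.
Closing under the operation: H = {e, r^3, r^6, r^9, s, r^3s, r^6s, r^9s}, so |H| = 8.

8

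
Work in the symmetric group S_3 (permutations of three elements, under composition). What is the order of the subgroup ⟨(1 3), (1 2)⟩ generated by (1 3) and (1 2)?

|⟨(1 3)⟩| = 2 and |⟨(1 2)⟩| = 2, so |H| is a multiple of lcm(2, 2) = 2 and divides |G| = 6.
Closing {(1 3), (1 2)} under the group operation gives all of G, so |H| = 6.

6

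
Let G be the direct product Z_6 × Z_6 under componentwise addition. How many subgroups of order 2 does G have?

3

|G| = 36 and 2 | 36, so subgroups of order 2 are possible by Lagrange.
The subgroups of order 2 are: {(0,0), (0,3)}; {(0,0), (3,0)}; {(0,0), (3,3)}.
So G has 3 subgroups of order 2.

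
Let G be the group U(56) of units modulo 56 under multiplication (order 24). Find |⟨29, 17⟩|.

12

|⟨29⟩| = 2 and |⟨17⟩| = 6, so |H| is a multiple of lcm(2, 6) = 6 and divides |G| = 24.
Closing under the operation: H = {1, 5, 9, 13, 17, 25, 29, 33, 37, 41, 45, 53}, so |H| = 12.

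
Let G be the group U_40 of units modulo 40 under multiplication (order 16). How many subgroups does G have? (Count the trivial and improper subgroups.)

27

|G| = 16, so by Lagrange every subgroup order divides 16. Divisors: 1, 2, 4, 8, 16.
Subgroups by order — order 1: 1; order 2: 7; order 4: 11; order 8: 7; order 16: 1.
Total: 1 + 7 + 11 + 7 + 1 = 27.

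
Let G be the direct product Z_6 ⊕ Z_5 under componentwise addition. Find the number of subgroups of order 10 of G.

|G| = 30 and 10 | 30, so subgroups of order 10 are possible by Lagrange.
The subgroups of order 10 are: {(0,0), (0,1), (0,2), (0,3), (0,4), (3,0), (3,1), (3,2), (3,3), (3,4)}.
So G has 1 subgroup of order 10.

1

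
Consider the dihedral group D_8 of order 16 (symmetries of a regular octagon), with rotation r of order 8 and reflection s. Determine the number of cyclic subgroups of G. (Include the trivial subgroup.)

Group the elements of G by the cyclic subgroup they generate; each cyclic subgroup of order d accounts for φ(d) elements.
Cyclic subgroups by order — order 1: 1; order 2: 9; order 4: 1; order 8: 1.
Total: 12.

12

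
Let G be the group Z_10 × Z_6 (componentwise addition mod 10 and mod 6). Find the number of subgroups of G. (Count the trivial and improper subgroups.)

20

|G| = 60, so by Lagrange every subgroup order divides 60. Divisors: 1, 2, 3, 4, 5, 6, 10, 12, 15, 20, 30, 60.
Subgroups by order — order 1: 1; order 2: 3; order 3: 1; order 4: 1; order 5: 1; order 6: 3; order 10: 3; order 12: 1; order 15: 1; order 20: 1; order 30: 3; order 60: 1.
Total: 1 + 3 + 1 + 1 + 1 + 3 + 3 + 1 + 1 + 1 + 3 + 1 = 20.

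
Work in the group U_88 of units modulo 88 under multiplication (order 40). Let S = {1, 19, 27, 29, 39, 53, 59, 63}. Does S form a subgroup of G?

No

19 ∈ S but its inverse 51 ∉ S, so S is not a subgroup.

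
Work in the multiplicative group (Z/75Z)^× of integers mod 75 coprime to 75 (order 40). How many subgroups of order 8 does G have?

1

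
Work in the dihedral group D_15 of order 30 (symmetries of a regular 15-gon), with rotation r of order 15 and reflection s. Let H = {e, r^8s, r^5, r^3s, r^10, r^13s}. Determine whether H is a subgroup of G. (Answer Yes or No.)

|H| = 6 divides |G| = 30, consistent with Lagrange.
H contains the identity, every element's inverse is in H, and H is closed under ·: it is a subgroup.

Yes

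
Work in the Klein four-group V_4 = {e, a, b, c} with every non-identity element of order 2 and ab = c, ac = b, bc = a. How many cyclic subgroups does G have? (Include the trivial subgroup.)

Each element a generates a cyclic subgroup ⟨a⟩; distinct elements may generate the same one (a cyclic group of order d has φ(d) generators).
Cyclic subgroups by order — order 1: 1; order 2: 3.
Total: 4.

4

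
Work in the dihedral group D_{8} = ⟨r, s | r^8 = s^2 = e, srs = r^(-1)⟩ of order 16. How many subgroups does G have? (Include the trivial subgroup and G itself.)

|G| = 16, so by Lagrange every subgroup order divides 16. Divisors: 1, 2, 4, 8, 16.
Subgroups by order — order 1: 1; order 2: 9; order 4: 5; order 8: 3; order 16: 1.
Total: 1 + 9 + 5 + 3 + 1 = 19.

19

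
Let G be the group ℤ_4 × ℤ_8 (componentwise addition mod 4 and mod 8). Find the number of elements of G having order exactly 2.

3

An element (a,b) has order lcm(ord(a), ord(b)); count pairs with lcm equal to 2.
Enumerating gives 3 such elements.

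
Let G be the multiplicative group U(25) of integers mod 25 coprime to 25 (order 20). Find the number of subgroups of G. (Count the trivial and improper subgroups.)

|G| = 20, so by Lagrange every subgroup order divides 20. Divisors: 1, 2, 4, 5, 10, 20.
Subgroups by order — order 1: 1; order 2: 1; order 4: 1; order 5: 1; order 10: 1; order 20: 1.
Total: 1 + 1 + 1 + 1 + 1 + 1 = 6.

6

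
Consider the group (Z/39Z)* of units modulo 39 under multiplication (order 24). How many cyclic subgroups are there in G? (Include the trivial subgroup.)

12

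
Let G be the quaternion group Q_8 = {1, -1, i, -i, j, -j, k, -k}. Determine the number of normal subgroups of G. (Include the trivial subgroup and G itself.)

6

G has 6 subgroups. Checking conjugation-invariance by order — order 1: 1/1 normal; order 2: 1/1 normal; order 4: 3/3 normal; order 8: 1/1 normal.
Total normal subgroups: 6.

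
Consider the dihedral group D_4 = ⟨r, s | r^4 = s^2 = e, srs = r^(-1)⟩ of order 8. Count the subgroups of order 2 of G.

5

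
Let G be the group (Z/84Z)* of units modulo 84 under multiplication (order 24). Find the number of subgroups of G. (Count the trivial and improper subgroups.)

32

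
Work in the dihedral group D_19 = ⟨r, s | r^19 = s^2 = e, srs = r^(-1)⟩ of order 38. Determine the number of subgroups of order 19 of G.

|G| = 38 and 19 | 38, so subgroups of order 19 are possible by Lagrange.
The subgroups of order 19 are: {e, r, r^2, r^3, r^4, r^5, r^6, r^7, r^8, r^9, r^10, r^11, r^12, r^13, r^14, r^15, r^16, r^17, r^18}.
So G has 1 subgroup of order 19.

1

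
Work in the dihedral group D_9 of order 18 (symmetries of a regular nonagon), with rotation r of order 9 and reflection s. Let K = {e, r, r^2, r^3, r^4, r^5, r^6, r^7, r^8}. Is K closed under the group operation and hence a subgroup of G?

Yes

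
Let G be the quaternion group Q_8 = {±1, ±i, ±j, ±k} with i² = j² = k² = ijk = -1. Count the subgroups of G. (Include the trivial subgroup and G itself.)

6

|G| = 8, so by Lagrange every subgroup order divides 8. Divisors: 1, 2, 4, 8.
Subgroups by order — order 1: 1; order 2: 1; order 4: 3; order 8: 1.
Total: 1 + 1 + 3 + 1 = 6.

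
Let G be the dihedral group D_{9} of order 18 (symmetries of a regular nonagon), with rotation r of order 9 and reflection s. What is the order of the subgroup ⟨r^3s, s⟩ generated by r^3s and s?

6

|⟨r^3s⟩| = 2 and |⟨s⟩| = 2, so |H| is a multiple of lcm(2, 2) = 2 and divides |G| = 18.
Closing under the operation: H = {e, r^3, r^6, s, r^3s, r^6s}, so |H| = 6.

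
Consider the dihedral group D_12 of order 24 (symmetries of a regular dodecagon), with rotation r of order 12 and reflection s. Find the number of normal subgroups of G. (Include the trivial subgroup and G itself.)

9

G has 34 subgroups. Checking conjugation-invariance by order — order 1: 1/1 normal; order 2: 1/13 normal; order 3: 1/1 normal; order 4: 1/7 normal; order 6: 1/5 normal; order 8: 0/3 normal; order 12: 3/3 normal; order 24: 1/1 normal.
Total normal subgroups: 9.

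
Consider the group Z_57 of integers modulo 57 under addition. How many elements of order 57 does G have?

In a cyclic group of order 57, the number of elements of order d (for d | 57) is φ(d).
φ(57) = 36.

36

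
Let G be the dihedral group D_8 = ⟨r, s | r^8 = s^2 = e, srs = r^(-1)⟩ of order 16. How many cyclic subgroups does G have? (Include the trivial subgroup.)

Each element a generates a cyclic subgroup ⟨a⟩; distinct elements may generate the same one (a cyclic group of order d has φ(d) generators).
Cyclic subgroups by order — order 1: 1; order 2: 9; order 4: 1; order 8: 1.
Total: 12.

12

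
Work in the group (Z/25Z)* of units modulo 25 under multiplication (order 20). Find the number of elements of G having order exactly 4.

2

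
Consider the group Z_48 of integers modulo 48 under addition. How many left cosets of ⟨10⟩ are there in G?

2

|⟨10⟩| = 24 and |G| = 48.
By Lagrange, [G : H] = |G|/|H| = 48/24 = 2.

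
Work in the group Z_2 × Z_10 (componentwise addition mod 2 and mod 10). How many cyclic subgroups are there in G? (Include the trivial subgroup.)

Each element a generates a cyclic subgroup ⟨a⟩; distinct elements may generate the same one (a cyclic group of order d has φ(d) generators).
Cyclic subgroups by order — order 1: 1; order 2: 3; order 5: 1; order 10: 3.
Total: 8.

8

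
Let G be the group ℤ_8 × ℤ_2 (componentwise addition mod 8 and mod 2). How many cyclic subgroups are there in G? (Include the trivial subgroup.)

Each element a generates a cyclic subgroup ⟨a⟩; distinct elements may generate the same one (a cyclic group of order d has φ(d) generators).
Cyclic subgroups by order — order 1: 1; order 2: 3; order 4: 2; order 8: 2.
Total: 8.

8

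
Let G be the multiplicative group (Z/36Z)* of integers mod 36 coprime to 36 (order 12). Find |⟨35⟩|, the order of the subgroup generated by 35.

2

Compute successive powers of 35 mod 36: 35, 1; 35^2 ≡ 1 (mod 36).
So |⟨35⟩| = 2.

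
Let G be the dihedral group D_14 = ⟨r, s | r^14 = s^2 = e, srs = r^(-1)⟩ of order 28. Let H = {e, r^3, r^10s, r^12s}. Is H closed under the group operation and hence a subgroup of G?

r^3 ∈ H but its inverse r^11 ∉ H, so H is not a subgroup.

No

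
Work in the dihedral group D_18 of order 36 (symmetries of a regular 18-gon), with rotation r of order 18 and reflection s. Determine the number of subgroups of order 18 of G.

3

|G| = 36 and 18 | 36, so subgroups of order 18 are possible by Lagrange.
The subgroups of order 18 are: {e, r, r^2, r^3, r^4, r^5, r^6, r^7, r^8, r^9, r^10, r^11, r^12, r^13, r^14, r^15, r^16, r^17}; {e, r^2, r^4, r^6, r^8, r^10, r^12, r^14, r^16, s, r^2s, r^4s, r^6s, r^8s, r^10s, r^12s, r^14s, r^16s}; {e, r^2, r^4, r^6, r^8, r^10, r^12, r^14, r^16, rs, r^3s, r^5s, r^7s, r^9s, r^11s, r^13s, r^15s, r^17s}.
So G has 3 subgroups of order 18.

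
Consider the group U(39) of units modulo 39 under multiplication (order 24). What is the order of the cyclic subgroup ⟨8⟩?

4

Compute successive powers of 8 mod 39: 8, 25, 5, 1; 8^4 ≡ 1 (mod 39).
So |⟨8⟩| = 4.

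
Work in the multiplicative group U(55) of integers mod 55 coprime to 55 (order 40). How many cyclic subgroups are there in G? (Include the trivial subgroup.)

12

Each element a generates a cyclic subgroup ⟨a⟩; distinct elements may generate the same one (a cyclic group of order d has φ(d) generators).
Cyclic subgroups by order — order 1: 1; order 2: 3; order 4: 2; order 5: 1; order 10: 3; order 20: 2.
Total: 12.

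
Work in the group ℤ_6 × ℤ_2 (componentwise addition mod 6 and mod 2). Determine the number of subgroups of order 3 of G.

1

|G| = 12 and 3 | 12, so subgroups of order 3 are possible by Lagrange.
The subgroups of order 3 are: {(0,0), (2,0), (4,0)}.
So G has 1 subgroup of order 3.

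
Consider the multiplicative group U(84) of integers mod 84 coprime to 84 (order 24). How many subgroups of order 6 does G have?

|G| = 24 and 6 | 24, so subgroups of order 6 are possible by Lagrange.
The subgroups of order 6 are: {1, 11, 23, 25, 37, 71}; {1, 13, 25, 37, 61, 73}; {1, 5, 17, 25, 37, 41}; {1, 19, 25, 31, 37, 55}; … (7 in all).
So G has 7 subgroups of order 6.

7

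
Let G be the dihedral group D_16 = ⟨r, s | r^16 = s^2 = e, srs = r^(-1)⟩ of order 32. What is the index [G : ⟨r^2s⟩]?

16

|⟨r^2s⟩| = 2 and |G| = 32.
By Lagrange, [G : H] = |G|/|H| = 32/2 = 16.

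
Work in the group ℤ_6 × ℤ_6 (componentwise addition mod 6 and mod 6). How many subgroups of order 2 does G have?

3

|G| = 36 and 2 | 36, so subgroups of order 2 are possible by Lagrange.
The subgroups of order 2 are: {(0,0), (0,3)}; {(0,0), (3,0)}; {(0,0), (3,3)}.
So G has 3 subgroups of order 2.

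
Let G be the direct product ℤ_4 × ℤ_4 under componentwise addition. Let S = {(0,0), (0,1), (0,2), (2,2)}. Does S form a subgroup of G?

(0,1) ∈ S but its inverse (0,3) ∉ S, so S is not a subgroup.

No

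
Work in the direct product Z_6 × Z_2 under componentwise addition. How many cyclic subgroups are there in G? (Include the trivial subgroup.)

Group the elements of G by the cyclic subgroup they generate; each cyclic subgroup of order d accounts for φ(d) elements.
Cyclic subgroups by order — order 1: 1; order 2: 3; order 3: 1; order 6: 3.
Total: 8.

8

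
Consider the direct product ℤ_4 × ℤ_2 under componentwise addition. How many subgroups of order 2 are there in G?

|G| = 8 and 2 | 8, so subgroups of order 2 are possible by Lagrange.
The subgroups of order 2 are: {(0,0), (0,1)}; {(0,0), (2,0)}; {(0,0), (2,1)}.
So G has 3 subgroups of order 2.

3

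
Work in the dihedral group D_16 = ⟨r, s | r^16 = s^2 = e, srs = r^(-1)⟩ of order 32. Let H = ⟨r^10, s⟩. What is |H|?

16

|⟨r^10⟩| = 8 and |⟨s⟩| = 2, so |H| is a multiple of lcm(8, 2) = 8 and divides |G| = 32.
Closing under the operation: H = {e, r^2, r^4, r^6, r^8, r^10, r^12, r^14, s, r^2s, r^4s, r^6s, r^8s, r^10s, r^12s, r^14s}, so |H| = 16.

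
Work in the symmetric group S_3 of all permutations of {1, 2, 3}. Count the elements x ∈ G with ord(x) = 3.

2

The elements of order 3 are: (1 2 3), (1 3 2).
That's 2.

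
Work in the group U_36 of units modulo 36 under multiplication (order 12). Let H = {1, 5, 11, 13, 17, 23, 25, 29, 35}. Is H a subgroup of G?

No

|H| = 9 does not divide |G| = 12, so by Lagrange H is not a subgroup.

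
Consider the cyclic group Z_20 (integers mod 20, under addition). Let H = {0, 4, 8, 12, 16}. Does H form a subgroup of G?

Yes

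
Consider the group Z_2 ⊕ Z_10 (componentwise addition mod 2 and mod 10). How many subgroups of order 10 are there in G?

|G| = 20 and 10 | 20, so subgroups of order 10 are possible by Lagrange.
The subgroups of order 10 are: {(0,0), (0,1), (0,2), (0,3), (0,4), (0,5), (0,6), (0,7), (0,8), (0,9)}; {(0,0), (0,2), (0,4), (0,6), (0,8), (1,0), (1,2), (1,4), (1,6), (1,8)}; {(0,0), (0,2), (0,4), (0,6), (0,8), (1,1), (1,3), (1,5), (1,7), (1,9)}.
So G has 3 subgroups of order 10.

3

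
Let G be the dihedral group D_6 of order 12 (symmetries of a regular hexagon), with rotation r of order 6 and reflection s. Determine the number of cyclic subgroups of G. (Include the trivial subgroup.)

10

Group the elements of G by the cyclic subgroup they generate; each cyclic subgroup of order d accounts for φ(d) elements.
Cyclic subgroups by order — order 1: 1; order 2: 7; order 3: 1; order 6: 1.
Total: 10.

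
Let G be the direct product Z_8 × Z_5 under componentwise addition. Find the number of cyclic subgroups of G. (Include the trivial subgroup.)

8

A cyclic subgroup of order d is generated by each of its φ(d) elements of order d, so the cyclic subgroups of order d number (#elements of order d)/φ(d).
Cyclic subgroups by order — order 1: 1; order 2: 1; order 4: 1; order 5: 1; order 8: 1; order 10: 1; order 20: 1; order 40: 1.
Total: 8.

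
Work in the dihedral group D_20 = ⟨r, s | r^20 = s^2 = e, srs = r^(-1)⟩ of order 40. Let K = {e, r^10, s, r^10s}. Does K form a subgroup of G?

Yes

|K| = 4 divides |G| = 40, consistent with Lagrange.
K contains the identity, every element's inverse is in K, and K is closed under ·: it is a subgroup.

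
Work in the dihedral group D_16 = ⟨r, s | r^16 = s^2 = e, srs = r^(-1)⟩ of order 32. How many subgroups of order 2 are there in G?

17

|G| = 32 and 2 | 32, so subgroups of order 2 are possible by Lagrange.
The subgroups of order 2 are: {e, r^10s}; {e, r^11s}; {e, r^12s}; {e, r^13s}; … (17 in all).
So G has 17 subgroups of order 2.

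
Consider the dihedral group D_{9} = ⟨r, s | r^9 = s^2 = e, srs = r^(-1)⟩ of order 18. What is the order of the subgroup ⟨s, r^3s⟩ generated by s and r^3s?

6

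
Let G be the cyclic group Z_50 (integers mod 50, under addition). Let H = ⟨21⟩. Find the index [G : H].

|⟨21⟩| = 50 and |G| = 50.
By Lagrange, [G : H] = |G|/|H| = 50/50 = 1.

1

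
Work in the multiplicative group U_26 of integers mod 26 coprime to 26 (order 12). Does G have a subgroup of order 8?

8 does not divide |G| = 12, so by Lagrange no subgroup of order 8 exists.

No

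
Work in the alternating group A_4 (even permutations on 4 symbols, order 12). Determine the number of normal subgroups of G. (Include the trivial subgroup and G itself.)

3

G has 10 subgroups. Checking conjugation-invariance by order — order 1: 1/1 normal; order 2: 0/3 normal; order 3: 0/4 normal; order 4: 1/1 normal; order 12: 1/1 normal.
Total normal subgroups: 3.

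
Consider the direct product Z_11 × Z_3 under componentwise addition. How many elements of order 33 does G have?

An element (a,b) has order lcm(ord(a), ord(b)); count pairs with lcm equal to 33.
Enumerating gives 20 such elements.

20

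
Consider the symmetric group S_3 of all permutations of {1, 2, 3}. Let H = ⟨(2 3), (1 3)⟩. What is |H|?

6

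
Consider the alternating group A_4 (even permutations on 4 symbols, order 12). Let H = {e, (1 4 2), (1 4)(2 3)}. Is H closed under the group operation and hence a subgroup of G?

(1 4 2) ∈ H but its inverse (1 2 4) ∉ H, so H is not a subgroup.

No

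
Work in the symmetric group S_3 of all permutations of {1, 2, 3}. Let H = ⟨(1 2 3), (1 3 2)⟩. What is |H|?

3

|⟨(1 2 3)⟩| = 3 and |⟨(1 3 2)⟩| = 3, so |H| is a multiple of lcm(3, 3) = 3 and divides |G| = 6.
Closing under the operation: H = {e, (1 2 3), (1 3 2)}, so |H| = 3.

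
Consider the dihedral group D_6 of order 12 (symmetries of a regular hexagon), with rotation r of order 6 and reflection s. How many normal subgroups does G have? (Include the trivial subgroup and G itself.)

7

G has 16 subgroups. Checking conjugation-invariance by order — order 1: 1/1 normal; order 2: 1/7 normal; order 3: 1/1 normal; order 4: 0/3 normal; order 6: 3/3 normal; order 12: 1/1 normal.
Total normal subgroups: 7.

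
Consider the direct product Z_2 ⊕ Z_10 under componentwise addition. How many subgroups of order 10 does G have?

|G| = 20 and 10 | 20, so subgroups of order 10 are possible by Lagrange.
The subgroups of order 10 are: {(0,0), (0,1), (0,2), (0,3), (0,4), (0,5), (0,6), (0,7), (0,8), (0,9)}; {(0,0), (0,2), (0,4), (0,6), (0,8), (1,0), (1,2), (1,4), (1,6), (1,8)}; {(0,0), (0,2), (0,4), (0,6), (0,8), (1,1), (1,3), (1,5), (1,7), (1,9)}.
So G has 3 subgroups of order 10.

3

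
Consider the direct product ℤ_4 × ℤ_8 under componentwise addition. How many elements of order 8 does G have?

16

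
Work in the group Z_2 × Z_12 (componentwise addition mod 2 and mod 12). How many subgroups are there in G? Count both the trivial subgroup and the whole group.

16

|G| = 24, so by Lagrange every subgroup order divides 24. Divisors: 1, 2, 3, 4, 6, 8, 12, 24.
Subgroups by order — order 1: 1; order 2: 3; order 3: 1; order 4: 3; order 6: 3; order 8: 1; order 12: 3; order 24: 1.
Total: 1 + 3 + 1 + 3 + 3 + 1 + 3 + 1 = 16.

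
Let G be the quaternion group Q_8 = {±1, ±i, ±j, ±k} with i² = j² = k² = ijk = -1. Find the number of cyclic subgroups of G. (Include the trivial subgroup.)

A cyclic subgroup of order d is generated by each of its φ(d) elements of order d, so the cyclic subgroups of order d number (#elements of order d)/φ(d).
Cyclic subgroups by order — order 1: 1; order 2: 1; order 4: 3.
Total: 5.

5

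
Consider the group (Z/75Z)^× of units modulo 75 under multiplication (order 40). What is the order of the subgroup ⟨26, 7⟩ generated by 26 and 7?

8

|⟨26⟩| = 2 and |⟨7⟩| = 4, so |H| is a multiple of lcm(2, 4) = 4 and divides |G| = 40.
Closing under the operation: H = {1, 7, 26, 32, 43, 49, 68, 74}, so |H| = 8.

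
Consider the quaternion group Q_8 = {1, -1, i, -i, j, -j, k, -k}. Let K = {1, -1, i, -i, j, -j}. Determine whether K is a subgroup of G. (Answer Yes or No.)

No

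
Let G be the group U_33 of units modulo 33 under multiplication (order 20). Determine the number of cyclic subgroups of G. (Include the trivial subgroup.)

A cyclic subgroup of order d is generated by each of its φ(d) elements of order d, so the cyclic subgroups of order d number (#elements of order d)/φ(d).
Cyclic subgroups by order — order 1: 1; order 2: 3; order 5: 1; order 10: 3.
Total: 8.

8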